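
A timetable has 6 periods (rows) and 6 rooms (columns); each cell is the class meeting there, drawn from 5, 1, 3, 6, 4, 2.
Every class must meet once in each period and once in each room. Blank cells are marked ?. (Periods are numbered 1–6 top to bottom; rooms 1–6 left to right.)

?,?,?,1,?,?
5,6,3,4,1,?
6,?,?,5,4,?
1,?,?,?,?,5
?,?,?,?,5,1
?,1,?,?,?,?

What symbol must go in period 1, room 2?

5

Period 2, room 6: period 2 has {5, 1, 3, 6, 4} and room 6 has {5, 1}, leaving only 2.
Period 3, room 6: period 3 has {5, 6, 4} and room 6 has {5, 1, 2}, leaving only 3.
Period 3, room 2: period 3 has {5, 3, 6, 4} and room 2 has {1, 6}, leaving only 2.
Period 3, room 3: period 3 has {5, 3, 6, 4, 2} and room 3 has {3}, leaving only 1.
Period 1, room 2 is narrowed to {5, 3, 4}.
If it were 3, then period 5, room 2 would be left with no valid symbol.
If it were 4, then period 5, room 2 would be left with no valid symbol.
So period 1, room 2 must be 5.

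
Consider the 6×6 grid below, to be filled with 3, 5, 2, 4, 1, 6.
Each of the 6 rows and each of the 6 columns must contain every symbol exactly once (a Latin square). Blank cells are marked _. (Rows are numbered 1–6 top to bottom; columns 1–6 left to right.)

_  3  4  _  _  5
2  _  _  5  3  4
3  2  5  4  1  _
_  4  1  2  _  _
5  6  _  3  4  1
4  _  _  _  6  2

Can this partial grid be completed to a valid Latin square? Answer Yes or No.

No row or column among the givens repeats a symbol, and propagating forced cells runs into no contradiction.
One valid completion exists (for instance, 1 3 4 6 2 5 / 2 1 6 5 3 4 / 3 2 5 4 1 6 / 6 4 1 2 5 3 / 5 6 2 3 4 1 / 4 5 3 1 6 2).

Yes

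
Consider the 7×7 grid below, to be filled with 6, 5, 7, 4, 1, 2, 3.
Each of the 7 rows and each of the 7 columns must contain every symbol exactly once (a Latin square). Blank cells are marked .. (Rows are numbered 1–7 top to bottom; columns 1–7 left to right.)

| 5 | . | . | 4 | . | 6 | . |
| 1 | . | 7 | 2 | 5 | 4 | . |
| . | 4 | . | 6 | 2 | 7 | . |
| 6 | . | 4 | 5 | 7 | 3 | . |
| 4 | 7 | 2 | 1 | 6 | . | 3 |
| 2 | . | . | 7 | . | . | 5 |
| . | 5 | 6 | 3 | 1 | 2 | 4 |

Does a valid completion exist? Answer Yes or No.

Yes

No row or column among the givens repeats a symbol, and propagating forced cells runs into no contradiction.
One valid completion exists (for instance, 5 2 1 4 3 6 7 / 1 3 7 2 5 4 6 / 3 4 5 6 2 7 1 / 6 1 4 5 7 3 2 / 4 7 2 1 6 5 3 / 2 6 3 7 4 1 5 / 7 5 6 3 1 2 4).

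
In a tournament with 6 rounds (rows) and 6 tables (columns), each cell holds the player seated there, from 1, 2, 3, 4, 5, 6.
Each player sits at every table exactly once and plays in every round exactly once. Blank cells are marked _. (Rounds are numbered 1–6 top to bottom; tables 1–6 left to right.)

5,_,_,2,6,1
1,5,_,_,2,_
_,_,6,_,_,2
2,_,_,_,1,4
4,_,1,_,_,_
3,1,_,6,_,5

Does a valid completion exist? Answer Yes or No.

No

Round 3, table 1: round 3 together with table 1 already contain {1, 2, 3, 4, 5, 6} — every symbol — so nothing can go there. The grid has no valid completion.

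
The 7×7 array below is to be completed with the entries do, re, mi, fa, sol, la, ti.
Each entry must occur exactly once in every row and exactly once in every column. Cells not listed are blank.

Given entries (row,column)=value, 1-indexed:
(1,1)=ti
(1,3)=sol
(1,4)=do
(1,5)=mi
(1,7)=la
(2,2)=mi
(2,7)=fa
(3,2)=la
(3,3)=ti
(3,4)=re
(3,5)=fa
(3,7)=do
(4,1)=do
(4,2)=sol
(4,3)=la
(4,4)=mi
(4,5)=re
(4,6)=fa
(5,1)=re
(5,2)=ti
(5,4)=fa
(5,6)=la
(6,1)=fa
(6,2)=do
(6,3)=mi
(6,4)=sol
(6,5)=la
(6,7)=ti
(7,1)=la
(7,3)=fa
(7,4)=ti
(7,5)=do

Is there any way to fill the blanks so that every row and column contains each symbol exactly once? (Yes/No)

Row 4, column 7: row 4 together with column 7 already contain {do, re, mi, fa, sol, la, ti} — every symbol — so nothing can go there. The grid has no valid completion.

No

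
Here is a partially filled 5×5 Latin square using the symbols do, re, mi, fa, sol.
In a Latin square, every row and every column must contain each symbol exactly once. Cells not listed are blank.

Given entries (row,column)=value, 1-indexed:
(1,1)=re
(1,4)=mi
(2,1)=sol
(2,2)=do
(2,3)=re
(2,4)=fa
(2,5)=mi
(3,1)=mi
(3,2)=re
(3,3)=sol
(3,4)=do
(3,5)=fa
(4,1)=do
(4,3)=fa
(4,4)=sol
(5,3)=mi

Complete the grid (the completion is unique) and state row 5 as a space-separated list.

fa sol mi re do

Row 5, column 1: row 5 has {mi} and column 1 has {do, re, mi, sol}, leaving only fa.
Row 5, column 2: row 5 has {mi, fa} and column 2 has {do, re}, leaving only sol.
Row 5, column 4: row 5 has {mi, fa, sol} and column 4 has {do, mi, fa, sol}, leaving only re.
Row 5, column 5: row 5 has {re, mi, fa, sol} and column 5 has {mi, fa}, leaving only do.
So row 5 reads: fa sol mi re do.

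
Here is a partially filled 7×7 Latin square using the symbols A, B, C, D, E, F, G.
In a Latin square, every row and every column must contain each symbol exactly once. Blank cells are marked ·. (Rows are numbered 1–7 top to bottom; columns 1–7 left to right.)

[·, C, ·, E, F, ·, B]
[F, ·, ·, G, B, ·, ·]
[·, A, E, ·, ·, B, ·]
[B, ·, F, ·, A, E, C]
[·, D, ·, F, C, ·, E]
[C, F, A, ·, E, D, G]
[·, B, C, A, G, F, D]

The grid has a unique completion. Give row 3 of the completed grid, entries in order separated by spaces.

Row 3, column 5: row 3 has {A, B, E} and column 5 has {A, B, C, E, F, G}, leaving only D.
Row 3, column 1: row 3 has {A, B, D, E} and column 1 has {B, C, F}, leaving only G.
Row 3, column 4: row 3 has {A, B, D, E, G} and column 4 has {A, E, F, G}, leaving only C.
Row 3, column 7: row 3 has {A, B, C, D, E, G} and column 7 has {B, C, D, E, G}, leaving only F.
So row 3 reads: G A E C D B F.

G A E C D B F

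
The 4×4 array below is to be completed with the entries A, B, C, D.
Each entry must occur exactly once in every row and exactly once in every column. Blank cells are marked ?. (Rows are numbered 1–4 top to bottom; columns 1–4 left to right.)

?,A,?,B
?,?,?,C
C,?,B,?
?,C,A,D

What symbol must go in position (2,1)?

A

Row 1, column 1: row 1 has {A, B} and column 1 has {C}, leaving only D.
Row 1, column 3: row 1 has {A, B, D} and column 3 has {A, B}, leaving only C.
Row 2, column 3: row 2 has {C} and column 3 has {A, B, C}, leaving only D.
Row 2, column 2: row 2 has {C, D} and column 2 has {A, C}, leaving only B.
Row 2 already has {B, C, D} and column 1 already has {C, D}, so row 2, column 1 must be A.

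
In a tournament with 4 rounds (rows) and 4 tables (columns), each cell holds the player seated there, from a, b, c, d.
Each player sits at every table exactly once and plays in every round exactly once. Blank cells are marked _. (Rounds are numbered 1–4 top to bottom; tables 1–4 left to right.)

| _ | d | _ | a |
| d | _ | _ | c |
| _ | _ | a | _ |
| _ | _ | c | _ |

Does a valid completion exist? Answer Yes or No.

Round 1, table 3: round 1 has {a, d} and table 3 has {a, c}, so it must be b.
Now round 2, table 3: round 2 together with table 3 already contain {a, b, c, d} — every symbol — so nothing can go there. The grid has no valid completion.

No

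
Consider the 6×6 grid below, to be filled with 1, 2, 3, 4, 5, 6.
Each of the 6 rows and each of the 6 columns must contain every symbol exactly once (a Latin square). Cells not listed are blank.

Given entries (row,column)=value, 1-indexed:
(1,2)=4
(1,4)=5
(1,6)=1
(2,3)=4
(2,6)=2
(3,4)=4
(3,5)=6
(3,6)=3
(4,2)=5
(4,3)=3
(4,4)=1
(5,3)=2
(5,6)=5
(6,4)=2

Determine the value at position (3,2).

Row 1, column 3: row 1 has {1, 4, 5} and column 3 has {2, 3, 4}, leaving only 6.
Row 3, column 2 is narrowed to {1, 2}.
If it were 1, then row 4, column 6 would be left with no valid symbol.
So row 3, column 2 must be 2.

2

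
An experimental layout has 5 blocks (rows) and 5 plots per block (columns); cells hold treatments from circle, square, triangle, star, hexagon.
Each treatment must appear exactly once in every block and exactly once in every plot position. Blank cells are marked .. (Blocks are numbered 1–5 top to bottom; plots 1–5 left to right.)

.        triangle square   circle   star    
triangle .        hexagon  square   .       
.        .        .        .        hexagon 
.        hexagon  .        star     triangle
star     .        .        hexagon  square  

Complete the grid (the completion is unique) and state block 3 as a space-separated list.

circle square star triangle hexagon

Block 3, plot 4: block 3 has {hexagon} and plot 4 has {circle, square, star, hexagon}, leaving only triangle.
Block 1, plot 1: block 1 has {circle, square, triangle, star} and plot 1 has {triangle, star}, leaving only hexagon.
Block 2, plot 5: block 2 has {square, triangle, hexagon} and plot 5 has {square, triangle, star, hexagon}, leaving only circle.
Block 2, plot 2: block 2 has {circle, square, triangle, hexagon} and plot 2 has {triangle, hexagon}, leaving only star.
Block 4, plot 3: block 4 has {triangle, star, hexagon} and plot 3 has {square, hexagon}, leaving only circle.
Block 3, plot 3: block 3 has {triangle, hexagon} and plot 3 has {circle, square, hexagon}, leaving only star.
Block 4, plot 1: block 4 has {circle, triangle, star, hexagon} and plot 1 has {triangle, star, hexagon}, leaving only square.
Block 3, plot 1: block 3 has {triangle, star, hexagon} and plot 1 has {square, triangle, star, hexagon}, leaving only circle.
Block 3, plot 2: block 3 has {circle, triangle, star, hexagon} and plot 2 has {triangle, star, hexagon}, leaving only square.
So block 3 reads: circle square star triangle hexagon.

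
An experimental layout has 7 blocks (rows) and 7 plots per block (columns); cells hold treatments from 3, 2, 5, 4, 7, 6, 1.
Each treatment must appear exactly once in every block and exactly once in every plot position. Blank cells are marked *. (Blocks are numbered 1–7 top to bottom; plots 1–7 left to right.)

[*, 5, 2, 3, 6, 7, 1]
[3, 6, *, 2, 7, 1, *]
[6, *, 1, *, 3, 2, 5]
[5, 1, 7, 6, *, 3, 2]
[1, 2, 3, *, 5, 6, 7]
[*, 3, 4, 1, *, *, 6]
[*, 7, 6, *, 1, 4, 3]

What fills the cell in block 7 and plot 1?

Block 7 already has {3, 4, 7, 6, 1} and plot 1 already has {3, 5, 6, 1}, so block 7, plot 1 must be 2.

2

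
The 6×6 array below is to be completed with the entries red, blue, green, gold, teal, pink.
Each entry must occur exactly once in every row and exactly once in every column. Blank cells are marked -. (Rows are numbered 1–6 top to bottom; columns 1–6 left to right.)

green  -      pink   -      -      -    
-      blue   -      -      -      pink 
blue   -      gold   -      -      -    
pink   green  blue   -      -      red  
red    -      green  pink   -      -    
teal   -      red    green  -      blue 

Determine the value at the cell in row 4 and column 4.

Row 2, column 1: row 2 has {blue, pink} and column 1 has {red, blue, green, teal, pink}, leaving only gold.
Row 2, column 3: row 2 has {blue, gold, pink} and column 3 has {red, blue, green, gold, pink}, leaving only teal.
Row 2, column 4: row 2 has {blue, gold, teal, pink} and column 4 has {green, pink}, leaving only red.
Row 2, column 5: row 2 has {red, blue, gold, teal, pink} and column 5 has {}, leaving only green.
Row 3, column 4: row 3 has {blue, gold} and column 4 has {red, green, pink}, leaving only teal.
Row 4 already has {red, blue, green, pink} and column 4 already has {red, green, teal, pink}, so row 4, column 4 must be gold.

gold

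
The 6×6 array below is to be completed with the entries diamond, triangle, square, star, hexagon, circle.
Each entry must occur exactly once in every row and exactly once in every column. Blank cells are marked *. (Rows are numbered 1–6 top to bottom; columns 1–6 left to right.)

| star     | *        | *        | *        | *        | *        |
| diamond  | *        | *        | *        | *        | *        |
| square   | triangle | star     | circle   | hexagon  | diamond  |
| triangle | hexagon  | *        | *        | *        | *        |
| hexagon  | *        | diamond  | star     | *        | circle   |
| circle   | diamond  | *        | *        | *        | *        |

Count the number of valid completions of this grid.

24

Row 1, column 2: eliminating its row and column leaves {square, circle}.
Row 1, column 3: eliminating its row and column leaves {triangle, square, hexagon, circle}.
Row 1, column 4: eliminating its row and column leaves {diamond, triangle, square, hexagon}.
Row 1, column 5: eliminating its row and column leaves {diamond, triangle, square, circle}.
Row 1, column 6: eliminating its row and column leaves {triangle, square, hexagon}.
Row 2, column 2: eliminating its row and column leaves {square, star, circle}.
Row 2, column 3: eliminating its row and column leaves {triangle, square, hexagon, circle}.
Row 2, column 4: eliminating its row and column leaves {triangle, square, hexagon}.
Row 2, column 5: eliminating its row and column leaves {triangle, square, star, circle}.
Row 2, column 6: eliminating its row and column leaves {triangle, square, star, hexagon}.
Row 4, column 3: eliminating its row and column leaves {square, circle}.
Row 4, column 4: eliminating its row and column leaves {diamond, square}.
Row 4, column 5: eliminating its row and column leaves {diamond, square, star, circle}.
Row 4, column 6: eliminating its row and column leaves {square, star}.
Row 5, column 2: eliminating its row and column leaves {square}.
Row 5, column 5: eliminating its row and column leaves {triangle, square}.
Row 6, column 3: eliminating its row and column leaves {triangle, square, hexagon}.
Row 6, column 4: eliminating its row and column leaves {triangle, square, hexagon}.
Row 6, column 5: eliminating its row and column leaves {triangle, square, star}.
Row 6, column 6: eliminating its row and column leaves {triangle, square, star, hexagon}.
Enumerating the assignments across these blanks that avoid any row or column repeat gives 24 completions.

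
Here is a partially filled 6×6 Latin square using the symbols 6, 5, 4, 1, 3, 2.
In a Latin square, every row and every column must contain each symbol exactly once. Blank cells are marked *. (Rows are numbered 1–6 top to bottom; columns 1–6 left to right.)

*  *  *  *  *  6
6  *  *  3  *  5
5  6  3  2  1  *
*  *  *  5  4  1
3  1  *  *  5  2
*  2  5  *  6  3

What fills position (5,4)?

Row 2, column 2: row 2 has {6, 5, 3} and column 2 has {6, 1, 2}, leaving only 4.
Row 2, column 5: row 2 has {6, 5, 4, 3} and column 5 has {6, 5, 4, 1}, leaving only 2.
Row 1, column 5: row 1 has {6} and column 5 has {6, 5, 4, 1, 2}, leaving only 3.
Row 1, column 2: row 1 has {6, 3} and column 2 has {6, 4, 1, 2}, leaving only 5.
Row 2, column 3: row 2 has {6, 5, 4, 3, 2} and column 3 has {5, 3}, leaving only 1.
Row 3, column 6: row 3 has {6, 5, 1, 3, 2} and column 6 has {6, 5, 1, 3, 2}, leaving only 4.
Row 4, column 1: row 4 has {5, 4, 1} and column 1 has {6, 5, 3}, leaving only 2.
Row 4, column 2: row 4 has {5, 4, 1, 2} and column 2 has {6, 5, 4, 1, 2}, leaving only 3.
Row 4, column 3: row 4 has {5, 4, 1, 3, 2} and column 3 has {5, 1, 3}, leaving only 6.
Row 5, column 3: row 5 has {5, 1, 3, 2} and column 3 has {6, 5, 1, 3}, leaving only 4.
Row 5 already has {5, 4, 1, 3, 2} and column 4 already has {5, 3, 2}, so row 5, column 4 must be 6.

6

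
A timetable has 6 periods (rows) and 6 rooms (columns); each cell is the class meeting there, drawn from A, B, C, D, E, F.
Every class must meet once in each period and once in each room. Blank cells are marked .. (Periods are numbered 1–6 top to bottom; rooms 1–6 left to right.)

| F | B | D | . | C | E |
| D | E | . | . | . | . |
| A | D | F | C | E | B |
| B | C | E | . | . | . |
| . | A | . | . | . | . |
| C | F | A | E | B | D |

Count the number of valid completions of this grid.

4

Period 1, room 4: eliminating its period and room leaves {A}.
Period 2, room 3: eliminating its period and room leaves {B, C}.
Period 2, room 4: eliminating its period and room leaves {A, B, F}.
Period 2, room 5: eliminating its period and room leaves {A, F}.
Period 2, room 6: eliminating its period and room leaves {A, C, F}.
Period 4, room 4: eliminating its period and room leaves {A, D, F}.
Period 4, room 5: eliminating its period and room leaves {A, D, F}.
Period 4, room 6: eliminating its period and room leaves {A, F}.
Period 5, room 1: eliminating its period and room leaves {E}.
Period 5, room 3: eliminating its period and room leaves {B, C}.
Period 5, room 4: eliminating its period and room leaves {B, D, F}.
Period 5, room 5: eliminating its period and room leaves {D, F}.
Period 5, room 6: eliminating its period and room leaves {C, F}.
Enumerating the assignments across these blanks that avoid any period or room repeat gives 4 completions.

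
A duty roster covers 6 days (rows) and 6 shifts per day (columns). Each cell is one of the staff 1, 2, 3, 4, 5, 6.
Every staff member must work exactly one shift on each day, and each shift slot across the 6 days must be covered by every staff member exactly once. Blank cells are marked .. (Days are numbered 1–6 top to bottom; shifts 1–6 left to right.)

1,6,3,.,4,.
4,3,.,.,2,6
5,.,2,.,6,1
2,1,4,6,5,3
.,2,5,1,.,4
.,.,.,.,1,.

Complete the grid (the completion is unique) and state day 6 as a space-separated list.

3 5 6 4 1 2

Day 6, shift 3: day 6 has {1} and shift 3 has {2, 3, 4, 5}, leaving only 6.
Day 6, shift 1: day 6 has {1, 6} and shift 1 has {1, 2, 4, 5}, leaving only 3.
Day 2, shift 3: day 2 has {2, 3, 4, 6} and shift 3 has {2, 3, 4, 5, 6}, leaving only 1.
Day 2, shift 4: day 2 has {1, 2, 3, 4, 6} and shift 4 has {1, 6}, leaving only 5.
Day 1, shift 4: day 1 has {1, 3, 4, 6} and shift 4 has {1, 5, 6}, leaving only 2.
Day 6, shift 4: day 6 has {1, 3, 6} and shift 4 has {1, 2, 5, 6}, leaving only 4.
Day 6, shift 2: day 6 has {1, 3, 4, 6} and shift 2 has {1, 2, 3, 6}, leaving only 5.
Day 6, shift 6: day 6 has {1, 3, 4, 5, 6} and shift 6 has {1, 3, 4, 6}, leaving only 2.
So day 6 reads: 3 5 6 4 1 2.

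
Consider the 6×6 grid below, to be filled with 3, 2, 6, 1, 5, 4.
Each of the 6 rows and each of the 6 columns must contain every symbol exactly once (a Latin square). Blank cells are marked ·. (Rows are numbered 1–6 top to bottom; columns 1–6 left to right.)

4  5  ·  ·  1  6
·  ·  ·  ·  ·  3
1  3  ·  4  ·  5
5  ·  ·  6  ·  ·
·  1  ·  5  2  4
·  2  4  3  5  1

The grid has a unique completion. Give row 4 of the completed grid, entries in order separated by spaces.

5 4 1 6 3 2

Row 4, column 2: row 4 has {6, 5} and column 2 has {3, 2, 1, 5}, leaving only 4.
Row 4, column 5: row 4 has {6, 5, 4} and column 5 has {2, 1, 5}, leaving only 3.
Row 4, column 6: row 4 has {3, 6, 5, 4} and column 6 has {3, 6, 1, 5, 4}, leaving only 2.
Row 4, column 3: row 4 has {3, 2, 6, 5, 4} and column 3 has {4}, leaving only 1.
So row 4 reads: 5 4 1 6 3 2.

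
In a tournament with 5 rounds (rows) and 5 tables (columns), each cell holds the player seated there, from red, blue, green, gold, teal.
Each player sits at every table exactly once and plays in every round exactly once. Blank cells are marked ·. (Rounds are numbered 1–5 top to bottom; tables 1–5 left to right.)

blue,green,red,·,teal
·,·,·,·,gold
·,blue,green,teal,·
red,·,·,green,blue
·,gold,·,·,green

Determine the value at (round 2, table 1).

green

Round 1, table 4: round 1 has {red, blue, green, teal} and table 4 has {green, teal}, leaving only gold.
Round 3, table 1: round 3 has {blue, green, teal} and table 1 has {red, blue}, leaving only gold.
Round 3, table 5: round 3 has {blue, green, gold, teal} and table 5 has {blue, green, gold, teal}, leaving only red.
Round 4, table 2: round 4 has {red, blue, green} and table 2 has {blue, green, gold}, leaving only teal.
Round 2, table 2: round 2 has {gold} and table 2 has {blue, green, gold, teal}, leaving only red.
Round 2, table 4: round 2 has {red, gold} and table 4 has {green, gold, teal}, leaving only blue.
Round 2, table 3: round 2 has {red, blue, gold} and table 3 has {red, green}, leaving only teal.
Round 2 already has {red, blue, gold, teal} and table 1 already has {red, blue, gold}, so round 2, table 1 must be green.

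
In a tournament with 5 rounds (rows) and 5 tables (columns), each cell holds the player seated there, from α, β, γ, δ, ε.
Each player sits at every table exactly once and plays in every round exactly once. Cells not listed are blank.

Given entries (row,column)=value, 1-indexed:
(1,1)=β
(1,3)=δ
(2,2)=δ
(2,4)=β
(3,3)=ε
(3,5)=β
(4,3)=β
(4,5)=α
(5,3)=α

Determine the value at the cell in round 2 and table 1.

α

Round 2, table 3: round 2 has {β, δ} and table 3 has {α, β, δ, ε}, leaving only γ.
Round 2, table 5: round 2 has {β, γ, δ} and table 5 has {α, β}, leaving only ε.
Round 2 already has {β, γ, δ, ε} and table 1 already has {β}, so round 2, table 1 must be α.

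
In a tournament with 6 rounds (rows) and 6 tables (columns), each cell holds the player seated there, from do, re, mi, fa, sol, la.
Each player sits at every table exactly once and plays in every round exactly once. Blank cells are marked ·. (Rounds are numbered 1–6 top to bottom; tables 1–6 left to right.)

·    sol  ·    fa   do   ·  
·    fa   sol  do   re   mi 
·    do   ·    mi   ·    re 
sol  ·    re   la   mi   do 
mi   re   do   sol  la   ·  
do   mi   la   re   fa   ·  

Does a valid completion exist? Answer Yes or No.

Round 4, table 2: round 4 together with table 2 already contain {do, re, mi, fa, sol, la} — every symbol — so nothing can go there. The grid has no valid completion.

No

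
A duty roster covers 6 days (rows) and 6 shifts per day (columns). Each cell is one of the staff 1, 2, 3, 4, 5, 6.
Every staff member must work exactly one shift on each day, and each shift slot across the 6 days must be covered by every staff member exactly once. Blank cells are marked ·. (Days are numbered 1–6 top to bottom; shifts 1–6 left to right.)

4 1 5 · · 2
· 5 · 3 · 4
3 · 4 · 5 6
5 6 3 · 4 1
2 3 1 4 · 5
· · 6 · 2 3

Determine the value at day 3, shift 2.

2

Day 3 already has {3, 4, 5, 6} and shift 2 already has {1, 3, 5, 6}, so day 3, shift 2 must be 2.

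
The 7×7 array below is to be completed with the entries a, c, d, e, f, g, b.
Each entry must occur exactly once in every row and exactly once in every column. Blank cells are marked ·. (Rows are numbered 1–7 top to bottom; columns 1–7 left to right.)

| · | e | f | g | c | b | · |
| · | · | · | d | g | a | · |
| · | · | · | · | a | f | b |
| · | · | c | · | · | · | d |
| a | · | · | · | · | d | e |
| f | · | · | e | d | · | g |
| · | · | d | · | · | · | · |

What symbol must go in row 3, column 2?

d

Row 1, column 1: row 1 has {c, e, f, g, b} and column 1 has {a, f}, leaving only d.
Row 1, column 7: row 1 has {c, d, e, f, g, b} and column 7 has {d, e, g, b}, leaving only a.
Row 3, column 4: row 3 has {a, f, b} and column 4 has {d, e, g}, leaving only c.
Row 6, column 6: row 6 has {d, e, f, g} and column 6 has {a, d, f, b}, leaving only c.
Row 3, column 2 is narrowed to {d, g}.
If it were g, then row 3, column 3 would be left with no valid symbol.
So row 3, column 2 must be d.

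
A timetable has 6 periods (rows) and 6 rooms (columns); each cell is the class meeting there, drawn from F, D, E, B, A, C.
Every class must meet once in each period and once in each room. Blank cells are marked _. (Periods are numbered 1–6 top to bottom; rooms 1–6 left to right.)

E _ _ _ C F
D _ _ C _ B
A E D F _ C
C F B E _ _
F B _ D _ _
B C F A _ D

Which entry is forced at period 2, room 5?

F

Period 1, room 3: period 1 has {F, E, C} and room 3 has {F, D, B}, leaving only A.
Period 1, room 2: period 1 has {F, E, A, C} and room 2 has {F, E, B, C}, leaving only D.
Period 1, room 4: period 1 has {F, D, E, A, C} and room 4 has {F, D, E, A, C}, leaving only B.
Period 2, room 2: period 2 has {D, B, C} and room 2 has {F, D, E, B, C}, leaving only A.
Period 2, room 3: period 2 has {D, B, A, C} and room 3 has {F, D, B, A}, leaving only E.
Period 2 already has {D, E, B, A, C} and room 5 already has {C}, so period 2, room 5 must be F.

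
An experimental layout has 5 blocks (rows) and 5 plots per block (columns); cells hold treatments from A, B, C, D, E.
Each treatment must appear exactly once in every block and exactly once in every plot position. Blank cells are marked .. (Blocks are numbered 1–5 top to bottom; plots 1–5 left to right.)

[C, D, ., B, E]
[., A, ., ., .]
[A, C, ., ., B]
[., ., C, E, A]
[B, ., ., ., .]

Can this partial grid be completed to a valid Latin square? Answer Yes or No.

No block or plot among the givens repeats a symbol, and propagating forced cells runs into no contradiction.
One valid completion exists (for instance, C D A B E / E A B C D / A C E D B / D B C E A / B E D A C).

Yes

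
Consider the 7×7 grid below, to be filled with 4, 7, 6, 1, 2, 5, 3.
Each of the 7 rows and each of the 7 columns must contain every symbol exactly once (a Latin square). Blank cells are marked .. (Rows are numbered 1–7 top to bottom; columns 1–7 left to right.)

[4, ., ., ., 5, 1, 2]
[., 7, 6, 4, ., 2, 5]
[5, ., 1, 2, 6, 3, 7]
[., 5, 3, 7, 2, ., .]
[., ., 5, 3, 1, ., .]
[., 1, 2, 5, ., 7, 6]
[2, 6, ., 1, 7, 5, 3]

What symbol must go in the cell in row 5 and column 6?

Row 1, column 2: row 1 has {4, 1, 2, 5} and column 2 has {7, 6, 1, 5}, leaving only 3.
Row 1, column 3: row 1 has {4, 1, 2, 5, 3} and column 3 has {6, 1, 2, 5, 3}, leaving only 7.
Row 1, column 4: row 1 has {4, 7, 1, 2, 5, 3} and column 4 has {4, 7, 1, 2, 5, 3}, leaving only 6.
Row 2, column 5: row 2 has {4, 7, 6, 2, 5} and column 5 has {7, 6, 1, 2, 5}, leaving only 3.
Row 2, column 1: row 2 has {4, 7, 6, 2, 5, 3} and column 1 has {4, 2, 5}, leaving only 1.
Row 3, column 2: row 3 has {7, 6, 1, 2, 5, 3} and column 2 has {7, 6, 1, 5, 3}, leaving only 4.
Row 4, column 1: row 4 has {7, 2, 5, 3} and column 1 has {4, 1, 2, 5}, leaving only 6.
Row 4, column 6: row 4 has {7, 6, 2, 5, 3} and column 6 has {7, 1, 2, 5, 3}, leaving only 4.
Row 5 already has {1, 5, 3} and column 6 already has {4, 7, 1, 2, 5, 3}, so row 5, column 6 must be 6.

6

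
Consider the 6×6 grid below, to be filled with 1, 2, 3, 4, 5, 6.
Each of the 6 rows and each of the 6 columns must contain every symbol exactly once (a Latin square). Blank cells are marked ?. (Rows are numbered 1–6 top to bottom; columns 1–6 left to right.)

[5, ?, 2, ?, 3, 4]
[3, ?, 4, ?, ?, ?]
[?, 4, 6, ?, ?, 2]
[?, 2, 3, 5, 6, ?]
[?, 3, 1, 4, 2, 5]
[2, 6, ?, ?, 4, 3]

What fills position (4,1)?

4

Row 1, column 2: row 1 has {2, 3, 4, 5} and column 2 has {2, 3, 4, 6}, leaving only 1.
Row 1, column 4: row 1 has {1, 2, 3, 4, 5} and column 4 has {4, 5}, leaving only 6.
Row 2, column 2: row 2 has {3, 4} and column 2 has {1, 2, 3, 4, 6}, leaving only 5.
Row 2, column 5: row 2 has {3, 4, 5} and column 5 has {2, 3, 4, 6}, leaving only 1.
Row 2, column 4: row 2 has {1, 3, 4, 5} and column 4 has {4, 5, 6}, leaving only 2.
Row 2, column 6: row 2 has {1, 2, 3, 4, 5} and column 6 has {2, 3, 4, 5}, leaving only 6.
Row 3, column 1: row 3 has {2, 4, 6} and column 1 has {2, 3, 5}, leaving only 1.
Row 4 already has {2, 3, 5, 6} and column 1 already has {1, 2, 3, 5}, so row 4, column 1 must be 4.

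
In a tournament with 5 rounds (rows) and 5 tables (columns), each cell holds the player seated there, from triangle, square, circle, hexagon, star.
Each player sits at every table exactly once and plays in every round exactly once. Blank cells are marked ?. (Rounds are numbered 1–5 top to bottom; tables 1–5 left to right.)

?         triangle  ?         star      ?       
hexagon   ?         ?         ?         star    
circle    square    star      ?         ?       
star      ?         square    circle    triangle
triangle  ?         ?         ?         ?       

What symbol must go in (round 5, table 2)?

Round 1, table 1: round 1 has {triangle, star} and table 1 has {triangle, circle, hexagon, star}, leaving only square.
Round 2, table 2: round 2 has {hexagon, star} and table 2 has {triangle, square}, leaving only circle.
Round 2, table 3: round 2 has {circle, hexagon, star} and table 3 has {square, star}, leaving only triangle.
Round 2, table 4: round 2 has {triangle, circle, hexagon, star} and table 4 has {circle, star}, leaving only square.
Round 3, table 5: round 3 has {square, circle, star} and table 5 has {triangle, star}, leaving only hexagon.
Round 1, table 5: round 1 has {triangle, square, star} and table 5 has {triangle, hexagon, star}, leaving only circle.
Round 1, table 3: round 1 has {triangle, square, circle, star} and table 3 has {triangle, square, star}, leaving only hexagon.
Round 3, table 4: round 3 has {square, circle, hexagon, star} and table 4 has {square, circle, star}, leaving only triangle.
Round 4, table 2: round 4 has {triangle, square, circle, star} and table 2 has {triangle, square, circle}, leaving only hexagon.
Round 5 already has {triangle} and table 2 already has {triangle, square, circle, hexagon}, so round 5, table 2 must be star.

star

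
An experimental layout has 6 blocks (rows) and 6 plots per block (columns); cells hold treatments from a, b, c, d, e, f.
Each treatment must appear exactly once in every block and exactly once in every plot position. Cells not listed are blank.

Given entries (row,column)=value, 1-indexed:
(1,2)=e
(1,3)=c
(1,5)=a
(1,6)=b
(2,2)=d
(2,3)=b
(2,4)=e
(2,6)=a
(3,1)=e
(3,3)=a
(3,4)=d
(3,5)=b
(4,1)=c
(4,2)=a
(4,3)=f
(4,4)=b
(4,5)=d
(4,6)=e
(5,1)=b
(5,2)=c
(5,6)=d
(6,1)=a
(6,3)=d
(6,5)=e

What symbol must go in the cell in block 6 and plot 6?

Block 1, plot 4: block 1 has {a, b, c, e} and plot 4 has {b, d, e}, leaving only f.
Block 1, plot 1: block 1 has {a, b, c, e, f} and plot 1 has {a, b, c, e}, leaving only d.
Block 2, plot 1: block 2 has {a, b, d, e} and plot 1 has {a, b, c, d, e}, leaving only f.
Block 2, plot 5: block 2 has {a, b, d, e, f} and plot 5 has {a, b, d, e}, leaving only c.
Block 3, plot 2: block 3 has {a, b, d, e} and plot 2 has {a, c, d, e}, leaving only f.
Block 3, plot 6: block 3 has {a, b, d, e, f} and plot 6 has {a, b, d, e}, leaving only c.
Block 6 already has {a, d, e} and plot 6 already has {a, b, c, d, e}, so block 6, plot 6 must be f.

f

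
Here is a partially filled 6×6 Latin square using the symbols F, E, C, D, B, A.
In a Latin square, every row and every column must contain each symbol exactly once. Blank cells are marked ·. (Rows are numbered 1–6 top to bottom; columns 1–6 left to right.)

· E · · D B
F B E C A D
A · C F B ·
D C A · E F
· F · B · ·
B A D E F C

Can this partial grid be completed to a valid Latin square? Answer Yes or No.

No

Row 4, column 4: row 4 together with column 4 already contain {F, E, C, D, B, A} — every symbol — so nothing can go there. The grid has no valid completion.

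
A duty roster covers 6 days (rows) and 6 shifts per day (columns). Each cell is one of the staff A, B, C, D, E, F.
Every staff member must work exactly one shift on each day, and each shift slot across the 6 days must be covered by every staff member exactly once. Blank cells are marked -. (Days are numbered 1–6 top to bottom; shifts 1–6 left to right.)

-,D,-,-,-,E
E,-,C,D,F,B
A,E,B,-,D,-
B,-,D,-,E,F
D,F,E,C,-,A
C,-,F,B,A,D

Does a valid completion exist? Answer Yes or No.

Day 6, shift 2: day 6 together with shift 2 already contain {A, B, C, D, E, F} — every symbol — so nothing can go there. The grid has no valid completion.

No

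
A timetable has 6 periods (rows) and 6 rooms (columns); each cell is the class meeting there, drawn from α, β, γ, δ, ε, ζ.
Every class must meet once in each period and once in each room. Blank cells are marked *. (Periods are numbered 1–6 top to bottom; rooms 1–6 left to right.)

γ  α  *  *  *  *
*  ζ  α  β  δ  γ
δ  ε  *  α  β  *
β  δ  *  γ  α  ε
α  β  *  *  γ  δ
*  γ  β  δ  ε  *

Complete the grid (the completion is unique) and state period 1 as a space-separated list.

Period 1, room 5: period 1 has {α, γ} and room 5 has {α, β, γ, δ, ε}, leaving only ζ.
Period 1, room 4: period 1 has {α, γ, ζ} and room 4 has {α, β, γ, δ}, leaving only ε.
Period 1, room 3: period 1 has {α, γ, ε, ζ} and room 3 has {α, β}, leaving only δ.
Period 1, room 6: period 1 has {α, γ, δ, ε, ζ} and room 6 has {γ, δ, ε}, leaving only β.
So period 1 reads: γ α δ ε ζ β.

γ α δ ε ζ β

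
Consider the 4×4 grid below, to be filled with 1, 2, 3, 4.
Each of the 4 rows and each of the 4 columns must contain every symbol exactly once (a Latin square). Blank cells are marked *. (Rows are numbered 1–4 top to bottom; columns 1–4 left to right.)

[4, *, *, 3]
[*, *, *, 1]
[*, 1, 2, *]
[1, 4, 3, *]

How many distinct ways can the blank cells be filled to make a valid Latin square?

Row 1, column 2: eliminating its row and column leaves {2}.
Row 1, column 3: eliminating its row and column leaves {1}.
Row 2, column 1: eliminating its row and column leaves {2, 3}.
Row 2, column 2: eliminating its row and column leaves {2, 3}.
Row 2, column 3: eliminating its row and column leaves {4}.
Row 3, column 1: eliminating its row and column leaves {3}.
Row 3, column 4: eliminating its row and column leaves {4}.
Row 4, column 4: eliminating its row and column leaves {2}.
Only one assignment across all blanks avoids any row or column repeat, giving 1 completion.

1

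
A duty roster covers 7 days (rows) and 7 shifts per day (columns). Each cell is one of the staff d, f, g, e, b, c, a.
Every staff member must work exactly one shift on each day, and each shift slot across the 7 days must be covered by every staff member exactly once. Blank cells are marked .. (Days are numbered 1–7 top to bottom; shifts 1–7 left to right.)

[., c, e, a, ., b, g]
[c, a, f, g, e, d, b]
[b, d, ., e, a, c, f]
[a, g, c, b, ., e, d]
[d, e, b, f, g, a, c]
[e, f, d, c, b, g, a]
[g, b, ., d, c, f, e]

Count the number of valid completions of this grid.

Day 1, shift 1: eliminating its day and shift leaves {f}.
Day 1, shift 5: eliminating its day and shift leaves {d, f}.
Day 3, shift 3: eliminating its day and shift leaves {g}.
Day 4, shift 5: eliminating its day and shift leaves {f}.
Day 7, shift 3: eliminating its day and shift leaves {a}.
Only one assignment across all blanks avoids any day or shift repeat, giving 1 completion.

1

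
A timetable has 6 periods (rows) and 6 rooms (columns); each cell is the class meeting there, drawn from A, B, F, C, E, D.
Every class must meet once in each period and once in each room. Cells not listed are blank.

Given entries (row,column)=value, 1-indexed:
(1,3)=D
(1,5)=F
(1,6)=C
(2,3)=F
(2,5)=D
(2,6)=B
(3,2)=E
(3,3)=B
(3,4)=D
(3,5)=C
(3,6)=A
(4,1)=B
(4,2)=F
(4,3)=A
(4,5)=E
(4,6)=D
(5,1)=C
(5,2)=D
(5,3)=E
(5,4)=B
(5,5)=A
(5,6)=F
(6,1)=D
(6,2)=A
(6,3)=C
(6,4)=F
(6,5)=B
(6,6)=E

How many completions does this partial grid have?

2

Period 1, room 1: eliminating its period and room leaves {A, E}.
Period 1, room 2: eliminating its period and room leaves {B}.
Period 1, room 4: eliminating its period and room leaves {A, E}.
Period 2, room 1: eliminating its period and room leaves {A, E}.
Period 2, room 2: eliminating its period and room leaves {C}.
Period 2, room 4: eliminating its period and room leaves {A, C, E}.
Period 3, room 1: eliminating its period and room leaves {F}.
Period 4, room 4: eliminating its period and room leaves {C}.
Enumerating the assignments across these blanks that avoid any period or room repeat gives 2 completions.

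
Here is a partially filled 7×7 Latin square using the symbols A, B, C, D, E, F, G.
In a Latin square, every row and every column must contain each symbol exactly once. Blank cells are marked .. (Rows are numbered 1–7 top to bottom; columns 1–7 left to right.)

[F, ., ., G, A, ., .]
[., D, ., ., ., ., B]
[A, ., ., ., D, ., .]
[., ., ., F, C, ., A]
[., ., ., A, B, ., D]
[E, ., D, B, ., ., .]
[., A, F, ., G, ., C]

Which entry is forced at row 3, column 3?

Row 1, column 7: row 1 has {A, F, G} and column 7 has {A, B, C, D}, leaving only E.
Row 6, column 5: row 6 has {B, D, E} and column 5 has {A, B, C, D, G}, leaving only F.
Row 2, column 5: row 2 has {B, D} and column 5 has {A, B, C, D, F, G}, leaving only E.
Row 2, column 4: row 2 has {B, D, E} and column 4 has {A, B, F, G}, leaving only C.
Row 2, column 1: row 2 has {B, C, D, E} and column 1 has {A, E, F}, leaving only G.
Row 2, column 3: row 2 has {B, C, D, E, G} and column 3 has {D, F}, leaving only A.
Row 2, column 6: row 2 has {A, B, C, D, E, G} and column 6 has {}, leaving only F.
Row 3, column 4: row 3 has {A, D} and column 4 has {A, B, C, F, G}, leaving only E.
Row 5, column 1: row 5 has {A, B, D} and column 1 has {A, E, F, G}, leaving only C.
Row 6, column 7: row 6 has {B, D, E, F} and column 7 has {A, B, C, D, E}, leaving only G.
Row 3, column 7: row 3 has {A, D, E} and column 7 has {A, B, C, D, E, G}, leaving only F.
Row 6, column 2: row 6 has {B, D, E, F, G} and column 2 has {A, D}, leaving only C.
Row 1, column 2: row 1 has {A, E, F, G} and column 2 has {A, C, D}, leaving only B.
Row 1, column 3: row 1 has {A, B, E, F, G} and column 3 has {A, D, F}, leaving only C.
Row 1, column 6: row 1 has {A, B, C, E, F, G} and column 6 has {F}, leaving only D.
Row 3, column 2: row 3 has {A, D, E, F} and column 2 has {A, B, C, D}, leaving only G.
Row 3 already has {A, D, E, F, G} and column 3 already has {A, C, D, F}, so row 3, column 3 must be B.

B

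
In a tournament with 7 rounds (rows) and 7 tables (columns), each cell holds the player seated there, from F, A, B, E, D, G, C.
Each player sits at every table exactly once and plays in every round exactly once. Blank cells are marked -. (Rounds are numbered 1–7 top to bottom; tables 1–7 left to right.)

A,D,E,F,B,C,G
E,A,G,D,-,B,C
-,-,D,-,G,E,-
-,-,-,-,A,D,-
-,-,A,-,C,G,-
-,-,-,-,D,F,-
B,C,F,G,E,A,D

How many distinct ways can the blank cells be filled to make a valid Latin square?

10

Round 2, table 5: eliminating its round and table leaves {F}.
Round 3, table 1: eliminating its round and table leaves {F, C}.
Round 3, table 2: eliminating its round and table leaves {F, B}.
Round 3, table 4: eliminating its round and table leaves {A, B, C}.
Round 3, table 7: eliminating its round and table leaves {F, A, B}.
Round 4, table 1: eliminating its round and table leaves {F, G, C}.
Round 4, table 2: eliminating its round and table leaves {F, B, E, G}.
Round 4, table 3: eliminating its round and table leaves {B, C}.
Round 4, table 4: eliminating its round and table leaves {B, E, C}.
Round 4, table 7: eliminating its round and table leaves {F, B, E}.
Round 5, table 1: eliminating its round and table leaves {F, D}.
Round 5, table 2: eliminating its round and table leaves {F, B, E}.
Round 5, table 4: eliminating its round and table leaves {B, E}.
Round 5, table 7: eliminating its round and table leaves {F, B, E}.
Round 6, table 1: eliminating its round and table leaves {G, C}.
Round 6, table 2: eliminating its round and table leaves {B, E, G}.
Round 6, table 3: eliminating its round and table leaves {B, C}.
Round 6, table 4: eliminating its round and table leaves {A, B, E, C}.
Round 6, table 7: eliminating its round and table leaves {A, B, E}.
Enumerating the assignments across these blanks that avoid any round or table repeat gives 10 completions.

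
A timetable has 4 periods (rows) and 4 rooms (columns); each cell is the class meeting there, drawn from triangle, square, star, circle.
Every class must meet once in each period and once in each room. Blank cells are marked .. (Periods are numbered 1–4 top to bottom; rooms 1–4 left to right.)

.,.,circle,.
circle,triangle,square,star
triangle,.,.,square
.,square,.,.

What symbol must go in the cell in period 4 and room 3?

triangle

Period 1, room 2: period 1 has {circle} and room 2 has {triangle, square}, leaving only star.
Period 1, room 1: period 1 has {star, circle} and room 1 has {triangle, circle}, leaving only square.
Period 1, room 4: period 1 has {square, star, circle} and room 4 has {square, star}, leaving only triangle.
Period 3, room 2: period 3 has {triangle, square} and room 2 has {triangle, square, star}, leaving only circle.
Period 3, room 3: period 3 has {triangle, square, circle} and room 3 has {square, circle}, leaving only star.
Period 4 already has {square} and room 3 already has {square, star, circle}, so period 4, room 3 must be triangle.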